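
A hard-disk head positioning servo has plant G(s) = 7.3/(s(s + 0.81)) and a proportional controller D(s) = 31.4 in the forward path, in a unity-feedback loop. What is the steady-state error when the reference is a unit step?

The open loop D(s)G(s) has a pole at the origin (type 1), so the static position error constant is infinite and e_ss = 1/(1+∞) = 0.

0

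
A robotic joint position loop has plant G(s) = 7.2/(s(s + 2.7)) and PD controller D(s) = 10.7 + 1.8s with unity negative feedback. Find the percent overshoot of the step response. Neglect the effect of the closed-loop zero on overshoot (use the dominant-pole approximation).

Forward path: (10.7 + 1.8s)·7.2/(s(s+2.7)). The closed-loop characteristic equation is s² + (2.7 + 7.2·1.8)s + 7.2·10.7 = 0.
That is s² + 15.66s + 77.04 = 0, so ω_n = 8.777 rad/s and ζ = 15.66/(2·8.777) = 0.8921.
%OS = 100·exp(−πζ/√(1−ζ²)) = 0.203%.

0.203%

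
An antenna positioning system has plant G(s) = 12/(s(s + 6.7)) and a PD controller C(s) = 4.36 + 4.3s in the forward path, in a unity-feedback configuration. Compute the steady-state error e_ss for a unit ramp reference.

0.128

The loop has one pole at the origin (type 1). Velocity error constant K_v = lim_{s→0} s·C(s)G(s) = 4.36·12/6.7 = 7.809.
Steady-state error to a unit ramp: e_ss = 1/K_v = 0.128.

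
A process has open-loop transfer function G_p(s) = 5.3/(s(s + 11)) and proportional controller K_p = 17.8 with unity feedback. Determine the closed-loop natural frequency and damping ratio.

ω_n = 9.71 rad/s, ζ = 0.566

With unity feedback the closed-loop characteristic equation is s² + 11s + 17.8·5.3 = s² + 11s + 94.34 = 0.
Matching s² + 2ζω_n s + ω_n²: ω_n = √94.34 = 9.713 rad/s and 2ζω_n = 11, so ζ = 11/(2·9.713) = 0.566.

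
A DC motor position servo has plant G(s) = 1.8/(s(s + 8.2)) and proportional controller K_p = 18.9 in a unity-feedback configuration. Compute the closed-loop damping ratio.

ζ = 0.703

The closed-loop denominator is s(s+8.2) + 18.9·1.8 = s² + 8.2s + 34.02.
Matching s² + 2ζω_n s + ω_n²: ω_n = √34.02 = 5.833 rad/s and 2ζω_n = 8.2, so ζ = 8.2/(2·5.833) = 0.703.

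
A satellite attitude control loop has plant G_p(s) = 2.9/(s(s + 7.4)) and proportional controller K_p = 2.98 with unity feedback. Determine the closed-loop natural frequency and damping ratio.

ω_n = 2.94 rad/s, ζ = 1.26

With unity feedback the closed-loop characteristic equation is s² + 7.4s + 2.98·2.9 = s² + 7.4s + 8.642 = 0.
So ω_n² = 8.642 ⇒ ω_n = 2.94 rad/s, and ζ = 7.4/(2ω_n) = 1.26.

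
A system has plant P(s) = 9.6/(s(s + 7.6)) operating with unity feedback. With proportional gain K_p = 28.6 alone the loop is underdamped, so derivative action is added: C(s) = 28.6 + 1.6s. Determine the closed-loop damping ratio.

ζ = 0.693

Forward path: (28.6 + 1.6s)·9.6/(s(s+7.6)). The closed-loop characteristic equation is s² + (7.6 + 9.6·1.6)s + 9.6·28.6 = 0.
That is s² + 22.96s + 274.6 = 0, so ω_n = 16.57 rad/s and ζ = 22.96/(2·16.57) = 0.6928.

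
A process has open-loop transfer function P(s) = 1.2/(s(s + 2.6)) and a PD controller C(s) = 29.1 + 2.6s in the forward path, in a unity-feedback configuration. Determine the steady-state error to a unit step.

The open loop C(s)P(s) has a pole at the origin (type 1), so the static position error constant is infinite and e_ss = 1/(1+∞) = 0.

0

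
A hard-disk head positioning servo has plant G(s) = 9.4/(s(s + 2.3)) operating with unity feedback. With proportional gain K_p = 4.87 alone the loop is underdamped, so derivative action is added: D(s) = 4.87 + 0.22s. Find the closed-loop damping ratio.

Forward path: (4.87 + 0.22s)·9.4/(s(s+2.3)). The closed-loop characteristic equation is s² + (2.3 + 9.4·0.22)s + 9.4·4.87 = 0.
That is s² + 4.368s + 45.78 = 0, so ω_n = 6.766 rad/s and ζ = 4.368/(2·6.766) = 0.3228.

ζ = 0.323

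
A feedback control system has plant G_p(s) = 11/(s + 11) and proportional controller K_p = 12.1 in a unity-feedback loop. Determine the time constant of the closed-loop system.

τ = 0.00694 s

Closed-loop transfer function: T(s) = K_p·G_p(s)/(1 + K_p·G_p(s)) = 133.1/(s + 11 + 133.1) = 133.1/(s + 144.1).
Time constant τ = 1/144.1 = 0.00694 s.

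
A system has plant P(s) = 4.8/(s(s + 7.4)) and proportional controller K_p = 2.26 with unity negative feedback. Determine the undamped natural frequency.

The closed-loop denominator is s(s+7.4) + 2.26·4.8 = s² + 7.4s + 10.85.
So ω_n² = 10.85 ⇒ ω_n = 3.294 rad/s, and ζ = 7.4/(2ω_n) = 1.12.

ω_n = 3.29 rad/s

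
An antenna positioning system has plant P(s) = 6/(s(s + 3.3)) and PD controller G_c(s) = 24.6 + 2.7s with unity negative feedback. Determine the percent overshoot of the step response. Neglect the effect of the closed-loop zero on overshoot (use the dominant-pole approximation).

Forward path: (24.6 + 2.7s)·6/(s(s+3.3)). The closed-loop characteristic equation is s² + (3.3 + 6·2.7)s + 6·24.6 = 0.
That is s² + 19.5s + 147.6 = 0, so ω_n = 12.15 rad/s and ζ = 19.5/(2·12.15) = 0.8025.
%OS = 100·exp(−πζ/√(1−ζ²)) = 1.46%.

1.46%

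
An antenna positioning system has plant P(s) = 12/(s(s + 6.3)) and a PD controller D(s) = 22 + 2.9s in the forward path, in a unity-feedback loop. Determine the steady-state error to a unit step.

0

The open loop D(s)P(s) has a pole at the origin (type 1), so the static position error constant is infinite and e_ss = 1/(1+∞) = 0.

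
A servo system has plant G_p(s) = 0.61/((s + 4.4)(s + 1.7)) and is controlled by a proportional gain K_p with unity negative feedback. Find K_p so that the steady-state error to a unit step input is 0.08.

K_p = 141

The loop is type 0, so e_ss(step) = 1/(1 + K_pos) with K_pos = K_p·G_p(0).
G_p(0) = 0.08155. Require 1/(1 + K_p·0.08155) = 0.08, so 1 + 0.08155·K_p = 12.5.
K_p = (12.5 − 1)/0.08155 = 141.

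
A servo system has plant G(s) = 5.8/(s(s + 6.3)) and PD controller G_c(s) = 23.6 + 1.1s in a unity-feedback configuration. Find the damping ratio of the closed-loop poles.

ζ = 0.542

Forward path: (23.6 + 1.1s)·5.8/(s(s+6.3)). The closed-loop characteristic equation is s² + (6.3 + 5.8·1.1)s + 5.8·23.6 = 0.
That is s² + 12.68s + 136.9 = 0, so ω_n = 11.7 rad/s and ζ = 12.68/(2·11.7) = 0.5419.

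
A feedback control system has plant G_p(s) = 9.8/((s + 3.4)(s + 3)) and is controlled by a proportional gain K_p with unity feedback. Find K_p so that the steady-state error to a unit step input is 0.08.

K_p = 12

Steady-state error for a unit step on this type-0 loop is 1/(1 + K_p·G_p(0)).
G_p(0) = 0.9608. Require 1/(1 + K_p·0.9608) = 0.08, so 1 + 0.9608·K_p = 12.5.
K_p = (12.5 − 1)/0.9608 = 12.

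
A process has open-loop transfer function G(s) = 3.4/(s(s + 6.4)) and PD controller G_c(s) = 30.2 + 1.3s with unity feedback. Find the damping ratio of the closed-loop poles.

ζ = 0.534

Forward path: (30.2 + 1.3s)·3.4/(s(s+6.4)). The closed-loop characteristic equation is s² + (6.4 + 3.4·1.3)s + 3.4·30.2 = 0.
That is s² + 10.82s + 102.7 = 0, so ω_n = 10.13 rad/s and ζ = 10.82/(2·10.13) = 0.5339.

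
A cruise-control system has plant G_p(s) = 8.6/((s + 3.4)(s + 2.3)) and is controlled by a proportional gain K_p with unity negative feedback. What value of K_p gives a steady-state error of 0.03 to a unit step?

The loop is type 0, so e_ss(step) = 1/(1 + K_pos) with K_pos = K_p·G_p(0).
G_p(0) = 1.1. Require 1/(1 + K_p·1.1) = 0.03, so 1 + 1.1·K_p = 33.33.
K_p = (33.33 − 1)/1.1 = 29.4.

K_p = 29.4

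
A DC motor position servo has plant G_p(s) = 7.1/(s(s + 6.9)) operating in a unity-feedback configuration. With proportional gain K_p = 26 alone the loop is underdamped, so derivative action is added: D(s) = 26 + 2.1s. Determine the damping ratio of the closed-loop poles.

Forward path: (26 + 2.1s)·7.1/(s(s+6.9)). The closed-loop characteristic equation is s² + (6.9 + 7.1·2.1)s + 7.1·26 = 0.
That is s² + 21.81s + 184.6 = 0, so ω_n = 13.59 rad/s and ζ = 21.81/(2·13.59) = 0.8026.

ζ = 0.803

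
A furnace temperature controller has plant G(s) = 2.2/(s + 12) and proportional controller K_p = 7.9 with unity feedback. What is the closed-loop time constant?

Closed-loop transfer function: T(s) = K_p·G(s)/(1 + K_p·G(s)) = 17.38/(s + 12 + 17.38) = 17.38/(s + 29.38).
Time constant τ = 1/29.38 = 0.034 s.

τ = 0.034 s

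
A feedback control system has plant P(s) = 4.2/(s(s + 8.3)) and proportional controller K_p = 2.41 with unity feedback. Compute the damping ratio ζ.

With unity feedback the closed-loop characteristic equation is s² + 8.3s + 2.41·4.2 = s² + 8.3s + 10.12 = 0.
So ω_n² = 10.12 ⇒ ω_n = 3.182 rad/s, and ζ = 8.3/(2ω_n) = 1.3.

ζ = 1.3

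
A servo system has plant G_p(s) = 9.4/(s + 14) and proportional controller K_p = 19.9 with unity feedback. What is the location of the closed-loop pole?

s = -201.1

Closed-loop transfer function: T(s) = K_p·G_p(s)/(1 + K_p·G_p(s)) = 187.1/(s + 14 + 187.1) = 187.1/(s + 201.1).
The closed-loop pole is at s = −201.1.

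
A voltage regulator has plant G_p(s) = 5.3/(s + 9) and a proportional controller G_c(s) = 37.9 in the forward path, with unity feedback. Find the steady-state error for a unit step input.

0.0429

The loop is type 0. Static position error constant K_pos = G_c(0)·G_p(0) = 37.9·0.5889 = 22.32.
Steady-state error to a unit step: e_ss = 1/(1+K_pos) = 1/23.32 = 0.0429.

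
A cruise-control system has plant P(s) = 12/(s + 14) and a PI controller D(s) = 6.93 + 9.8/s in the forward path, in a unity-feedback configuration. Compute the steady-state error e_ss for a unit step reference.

0

The open loop D(s)P(s) has a pole at the origin (type 1), so the static position error constant is infinite and e_ss = 1/(1+∞) = 0.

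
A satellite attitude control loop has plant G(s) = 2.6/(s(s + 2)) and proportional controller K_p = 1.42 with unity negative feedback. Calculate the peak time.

T_p = 1.91 s

Closed-loop characteristic equation: s² + 2s + 3.692 = 0, so ω_n = 1.921 rad/s and ζ = 2/(2·1.921) = 0.5204.
Damped frequency ω_d = ω_n√(1−ζ²) = 1.641 rad/s, so peak time T_p = π/ω_d = 1.91 s.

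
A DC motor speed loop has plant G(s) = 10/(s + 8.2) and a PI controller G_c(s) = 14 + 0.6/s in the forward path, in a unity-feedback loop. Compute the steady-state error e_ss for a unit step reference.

The open loop G_c(s)G(s) has a pole at the origin (type 1), so the static position error constant is infinite and e_ss = 1/(1+∞) = 0.

0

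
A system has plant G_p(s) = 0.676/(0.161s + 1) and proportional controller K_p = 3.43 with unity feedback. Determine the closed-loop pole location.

s = -20.61

Closed loop: T(s) = K_p·G_p/(1+K_p·G_p) = 2.319/(0.161s + 1 + 2.319), with pole at s = −(1 + 2.319)/0.161 = −20.61.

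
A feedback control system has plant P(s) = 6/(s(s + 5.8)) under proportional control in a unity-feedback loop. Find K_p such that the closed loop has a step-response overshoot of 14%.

From %OS = 100·exp(−πζ/√(1−ζ²)) = 14%, ζ = −ln(0.14)/√(π²+ln²(0.14)) = 0.5305.
Characteristic equation s² + 5.8s + 6K_p = 0 gives ζ = 5.8/(2√(6K_p)).
Setting ζ = 0.5305: √(6K_p) = 5.8/(2·0.5305) = 5.466, so K_p = 29.88/6 = 4.98.

K_p = 4.98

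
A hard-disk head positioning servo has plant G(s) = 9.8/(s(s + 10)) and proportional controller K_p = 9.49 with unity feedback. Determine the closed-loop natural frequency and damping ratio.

The closed-loop denominator is s(s+10) + 9.49·9.8 = s² + 10s + 93.
Matching s² + 2ζω_n s + ω_n²: ω_n = √93 = 9.644 rad/s and 2ζω_n = 10, so ζ = 10/(2·9.644) = 0.518.

ω_n = 9.64 rad/s, ζ = 0.518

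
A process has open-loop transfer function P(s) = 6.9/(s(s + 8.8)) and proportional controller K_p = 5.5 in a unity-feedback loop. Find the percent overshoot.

From 1 + K_pP(s) = 0: s² + 8.8s + 37.95 = 0 ⇒ ω_n = 6.16, ζ = 0.7142.
%OS = 100·exp(−πζ/√(1−ζ²)) = 100·exp(−π·0.7142/√0.4899) = 4.05%.

4.05%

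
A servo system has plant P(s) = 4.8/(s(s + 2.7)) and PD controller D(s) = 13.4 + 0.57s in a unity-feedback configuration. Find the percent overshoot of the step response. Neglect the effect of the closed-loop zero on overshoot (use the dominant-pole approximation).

Forward path: (13.4 + 0.57s)·4.8/(s(s+2.7)). The closed-loop characteristic equation is s² + (2.7 + 4.8·0.57)s + 4.8·13.4 = 0.
That is s² + 5.436s + 64.32 = 0, so ω_n = 8.02 rad/s and ζ = 5.436/(2·8.02) = 0.3389.
%OS = 100·exp(−πζ/√(1−ζ²)) = 32.2%.

32.2%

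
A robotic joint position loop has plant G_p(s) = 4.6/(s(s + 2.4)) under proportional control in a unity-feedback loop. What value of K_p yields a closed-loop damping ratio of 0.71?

Closed-loop characteristic equation: s² + 2.4s + K_p·4.6 = 0.
So ω_n = √(4.6K_p) and 2ζω_n = 2.4, giving ζ = 2.4/(2√(4.6K_p)).
Setting ζ = 0.71: √(4.6K_p) = 2.4/(2·0.71) = 1.69, so K_p = 2.857/4.6 = 0.621.

K_p = 0.621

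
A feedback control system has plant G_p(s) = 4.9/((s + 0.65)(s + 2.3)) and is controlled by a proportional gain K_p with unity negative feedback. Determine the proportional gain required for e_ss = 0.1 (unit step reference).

K_p = 2.75

The loop is type 0, so e_ss(step) = 1/(1 + K_pos) with K_pos = K_p·G_p(0).
G_p(0) = 3.278. Require 1/(1 + K_p·3.278) = 0.1, so 1 + 3.278·K_p = 10.
K_p = (10 − 1)/3.278 = 2.75.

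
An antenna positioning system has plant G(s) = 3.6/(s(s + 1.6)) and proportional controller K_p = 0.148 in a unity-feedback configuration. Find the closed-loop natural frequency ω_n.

1 + K_p·G(s) = 0 gives s² + 1.6s + 0.5328 = 0.
So ω_n² = 0.5328 ⇒ ω_n = 0.7299 rad/s, and ζ = 1.6/(2ω_n) = 1.1.

ω_n = 0.73 rad/s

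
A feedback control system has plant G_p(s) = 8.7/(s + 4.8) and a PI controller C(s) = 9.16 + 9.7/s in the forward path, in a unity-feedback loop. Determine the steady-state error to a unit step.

The open loop C(s)G_p(s) has a pole at the origin (type 1), so the static position error constant is infinite and e_ss = 1/(1+∞) = 0.

0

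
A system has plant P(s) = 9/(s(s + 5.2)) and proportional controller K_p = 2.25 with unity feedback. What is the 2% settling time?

T_s ≈ 1.54 s

The closed-loop denominator s² + 5.2s + 20.25 gives ω_n = √20.25 = 4.5 and ζ = 5.2/(2ω_n) = 0.5778.
2% settling time T_s ≈ 4/(ζω_n) = 4/2.6 = 1.54 s.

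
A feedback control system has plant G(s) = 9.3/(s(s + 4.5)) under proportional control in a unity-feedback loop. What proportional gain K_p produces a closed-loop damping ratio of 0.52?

K_p = 2.01

Closed-loop characteristic equation: s² + 4.5s + K_p·9.3 = 0.
So ω_n = √(9.3K_p) and 2ζω_n = 4.5, giving ζ = 4.5/(2√(9.3K_p)).
Setting ζ = 0.52: √(9.3K_p) = 4.5/(2·0.52) = 4.327, so K_p = 18.72/9.3 = 2.01.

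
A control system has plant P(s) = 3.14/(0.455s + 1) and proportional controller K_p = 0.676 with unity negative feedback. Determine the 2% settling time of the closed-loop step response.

T_s ≈ 0.583 s

Closed loop: T(s) = K_p·P/(1+K_p·P) = 2.123/(0.455s + 1 + 2.123), with pole at s = −(1 + 2.123)/0.455 = −6.863.
τ = 1/6.863 = 0.1457 s, so 2% settling time ≈ 4τ = 0.583 s.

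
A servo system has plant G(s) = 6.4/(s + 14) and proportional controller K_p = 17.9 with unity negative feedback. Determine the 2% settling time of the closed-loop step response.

T_s ≈ 0.0311 s

Closed-loop transfer function: T(s) = K_p·G(s)/(1 + K_p·G(s)) = 114.6/(s + 14 + 114.6) = 114.6/(s + 128.6).
Time constant τ = 1/128.6 = 0.007778 s, so the 2% settling time is about 4τ = 0.0311 s.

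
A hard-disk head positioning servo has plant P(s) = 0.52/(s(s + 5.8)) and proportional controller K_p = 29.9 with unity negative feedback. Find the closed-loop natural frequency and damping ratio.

ω_n = 3.94 rad/s, ζ = 0.735

With unity feedback the closed-loop characteristic equation is s² + 5.8s + 29.9·0.52 = s² + 5.8s + 15.55 = 0.
So ω_n² = 15.55 ⇒ ω_n = 3.943 rad/s, and ζ = 5.8/(2ω_n) = 0.735.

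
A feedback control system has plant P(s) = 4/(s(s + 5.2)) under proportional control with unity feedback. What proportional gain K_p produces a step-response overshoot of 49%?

K_p = 34.5

From %OS = 100·exp(−πζ/√(1−ζ²)) = 49%, ζ = −ln(0.49)/√(π²+ln²(0.49)) = 0.2214.
Characteristic equation s² + 5.2s + 4K_p = 0 gives ζ = 5.2/(2√(4K_p)).
Setting ζ = 0.2214: √(4K_p) = 5.2/(2·0.2214) = 11.74, so K_p = 137.9/4 = 34.5.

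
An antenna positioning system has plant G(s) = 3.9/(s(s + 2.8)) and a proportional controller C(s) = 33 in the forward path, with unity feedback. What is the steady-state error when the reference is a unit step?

The open loop C(s)G(s) has a pole at the origin (type 1), so the static position error constant is infinite and e_ss = 1/(1+∞) = 0.

0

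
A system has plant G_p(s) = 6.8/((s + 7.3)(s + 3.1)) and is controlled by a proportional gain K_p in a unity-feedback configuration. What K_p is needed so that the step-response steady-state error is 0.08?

Steady-state error for a unit step on this type-0 loop is 1/(1 + K_p·G_p(0)).
G_p(0) = 0.3005. Require 1/(1 + K_p·0.3005) = 0.08, so 1 + 0.3005·K_p = 12.5.
K_p = (12.5 − 1)/0.3005 = 38.3.

K_p = 38.3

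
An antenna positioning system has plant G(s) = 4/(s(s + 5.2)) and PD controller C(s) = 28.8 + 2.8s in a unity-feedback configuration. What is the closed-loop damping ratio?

ζ = 0.764

Forward path: (28.8 + 2.8s)·4/(s(s+5.2)). The closed-loop characteristic equation is s² + (5.2 + 4·2.8)s + 4·28.8 = 0.
That is s² + 16.4s + 115.2 = 0, so ω_n = 10.73 rad/s and ζ = 16.4/(2·10.73) = 0.764.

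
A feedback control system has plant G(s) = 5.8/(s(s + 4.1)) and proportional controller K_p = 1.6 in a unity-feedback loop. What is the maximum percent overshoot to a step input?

The closed-loop denominator s² + 4.1s + 9.28 gives ω_n = √9.28 = 3.046 and ζ = 4.1/(2ω_n) = 0.6729.
%OS = 100·exp(−πζ/√(1−ζ²)) = 100·exp(−π·0.6729/√0.5471) = 5.74%.

5.74%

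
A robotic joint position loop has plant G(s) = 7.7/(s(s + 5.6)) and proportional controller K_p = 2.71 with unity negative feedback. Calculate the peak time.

T_p = 0.87 s

Closed-loop characteristic equation: s² + 5.6s + 20.87 = 0, so ω_n = 4.568 rad/s and ζ = 5.6/(2·4.568) = 0.613.
Damped frequency ω_d = ω_n√(1−ζ²) = 3.609 rad/s, so peak time T_p = π/ω_d = 0.87 s.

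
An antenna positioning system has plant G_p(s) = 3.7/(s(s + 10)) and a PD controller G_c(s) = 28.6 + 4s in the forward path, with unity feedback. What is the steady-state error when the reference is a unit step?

The open loop G_c(s)G_p(s) has a pole at the origin (type 1), so the static position error constant is infinite and e_ss = 1/(1+∞) = 0.

0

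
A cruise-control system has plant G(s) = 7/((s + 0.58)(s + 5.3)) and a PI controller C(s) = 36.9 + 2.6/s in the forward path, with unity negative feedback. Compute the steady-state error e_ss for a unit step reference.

0

The open loop C(s)G(s) has a pole at the origin (type 1), so the static position error constant is infinite and e_ss = 1/(1+∞) = 0.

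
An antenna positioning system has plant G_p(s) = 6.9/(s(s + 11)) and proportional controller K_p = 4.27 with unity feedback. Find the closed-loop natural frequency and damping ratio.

ω_n = 5.43 rad/s, ζ = 1.01

The closed-loop denominator is s(s+11) + 4.27·6.9 = s² + 11s + 29.46.
So ω_n² = 29.46 ⇒ ω_n = 5.428 rad/s, and ζ = 11/(2ω_n) = 1.01.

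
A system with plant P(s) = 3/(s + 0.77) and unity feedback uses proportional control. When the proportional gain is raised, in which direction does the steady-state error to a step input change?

decrease

The position error constant K_pos = K_p·P(0) grows with K_p, and e_ss = 1/(1+K_pos) falls.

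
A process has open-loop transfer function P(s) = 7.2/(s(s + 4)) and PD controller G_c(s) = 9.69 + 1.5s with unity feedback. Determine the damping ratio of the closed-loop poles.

Forward path: (9.69 + 1.5s)·7.2/(s(s+4)). The closed-loop characteristic equation is s² + (4 + 7.2·1.5)s + 7.2·9.69 = 0.
That is s² + 14.8s + 69.77 = 0, so ω_n = 8.353 rad/s and ζ = 14.8/(2·8.353) = 0.8859.

ζ = 0.886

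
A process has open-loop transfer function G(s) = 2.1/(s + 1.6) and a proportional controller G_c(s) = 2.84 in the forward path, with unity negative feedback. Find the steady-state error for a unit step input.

0.212

The loop is type 0. Static position error constant K_pos = G_c(0)·G(0) = 2.84·1.312 = 3.728.
Steady-state error to a unit step: e_ss = 1/(1+K_pos) = 1/4.728 = 0.212.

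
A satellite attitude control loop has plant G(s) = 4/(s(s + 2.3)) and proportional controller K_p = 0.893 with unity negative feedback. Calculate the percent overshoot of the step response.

The closed-loop denominator s² + 2.3s + 3.572 gives ω_n = √3.572 = 1.89 and ζ = 2.3/(2ω_n) = 0.6085.
%OS = 100·exp(−πζ/√(1−ζ²)) = 100·exp(−π·0.6085/√0.6298) = 8.99%.

8.99%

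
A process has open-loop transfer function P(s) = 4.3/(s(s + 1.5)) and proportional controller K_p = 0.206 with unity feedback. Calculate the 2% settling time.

T_s ≈ 5.33 s

Closed-loop characteristic equation: s² + 1.5s + 0.8858 = 0, so ω_n = 0.9412 rad/s and ζ = 1.5/(2·0.9412) = 0.7969.
2% settling time T_s ≈ 4/(ζω_n) = 4/0.75 = 5.33 s.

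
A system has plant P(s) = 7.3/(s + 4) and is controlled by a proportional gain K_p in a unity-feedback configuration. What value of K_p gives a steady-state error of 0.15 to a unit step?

K_p = 3.11

For a type-0 loop with proportional control, e_ss = 1/(1 + K_p·P(0)).
P(0) = 1.825. Require 1/(1 + K_p·1.825) = 0.15, so 1 + 1.825·K_p = 6.667.
K_p = (6.667 − 1)/1.825 = 3.11.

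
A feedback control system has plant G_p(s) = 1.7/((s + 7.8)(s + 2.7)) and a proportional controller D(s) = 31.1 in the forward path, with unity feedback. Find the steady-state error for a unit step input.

The loop is type 0. Static position error constant K_pos = D(0)·G_p(0) = 31.1·0.08072 = 2.51.
Steady-state error to a unit step: e_ss = 1/(1+K_pos) = 1/3.51 = 0.285.

0.285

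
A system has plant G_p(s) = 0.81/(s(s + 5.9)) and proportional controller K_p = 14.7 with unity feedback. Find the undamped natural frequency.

ω_n = 3.45 rad/s

The closed-loop denominator is s(s+5.9) + 14.7·0.81 = s² + 5.9s + 11.91.
Matching s² + 2ζω_n s + ω_n²: ω_n = √11.91 = 3.451 rad/s and 2ζω_n = 5.9, so ζ = 5.9/(2·3.451) = 0.855.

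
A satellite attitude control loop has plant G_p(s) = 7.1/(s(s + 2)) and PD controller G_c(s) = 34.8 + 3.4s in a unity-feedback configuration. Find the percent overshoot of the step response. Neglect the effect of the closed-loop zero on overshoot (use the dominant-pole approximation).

0.908%

Forward path: (34.8 + 3.4s)·7.1/(s(s+2)). The closed-loop characteristic equation is s² + (2 + 7.1·3.4)s + 7.1·34.8 = 0.
That is s² + 26.14s + 247.1 = 0, so ω_n = 15.72 rad/s and ζ = 26.14/(2·15.72) = 0.8315.
%OS = 100·exp(−πζ/√(1−ζ²)) = 0.908%.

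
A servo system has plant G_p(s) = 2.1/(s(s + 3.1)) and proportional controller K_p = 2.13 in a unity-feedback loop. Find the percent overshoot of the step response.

The closed-loop denominator s² + 3.1s + 4.473 gives ω_n = √4.473 = 2.115 and ζ = 3.1/(2ω_n) = 0.7329.
%OS = 100·exp(−πζ/√(1−ζ²)) = 100·exp(−π·0.7329/√0.4629) = 3.39%.

3.39%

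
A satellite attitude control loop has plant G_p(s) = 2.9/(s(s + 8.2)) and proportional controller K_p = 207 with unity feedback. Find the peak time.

T_p = 0.13 s

Closed-loop characteristic equation: s² + 8.2s + 600.3 = 0, so ω_n = 24.5 rad/s and ζ = 8.2/(2·24.5) = 0.1673.
Damped frequency ω_d = ω_n√(1−ζ²) = 24.16 rad/s, so peak time T_p = π/ω_d = 0.13 s.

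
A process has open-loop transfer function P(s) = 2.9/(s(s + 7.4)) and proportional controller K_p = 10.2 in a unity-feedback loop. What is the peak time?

T_p = 0.788 s

Closed-loop characteristic equation: s² + 7.4s + 29.58 = 0, so ω_n = 5.439 rad/s and ζ = 7.4/(2·5.439) = 0.6803.
Damped frequency ω_d = ω_n√(1−ζ²) = 3.986 rad/s, so peak time T_p = π/ω_d = 0.788 s.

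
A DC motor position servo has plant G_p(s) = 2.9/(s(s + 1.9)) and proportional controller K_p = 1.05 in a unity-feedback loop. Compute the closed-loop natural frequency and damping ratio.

ω_n = 1.74 rad/s, ζ = 0.544

1 + K_p·G_p(s) = 0 gives s² + 1.9s + 3.045 = 0.
So ω_n² = 3.045 ⇒ ω_n = 1.745 rad/s, and ζ = 1.9/(2ω_n) = 0.544.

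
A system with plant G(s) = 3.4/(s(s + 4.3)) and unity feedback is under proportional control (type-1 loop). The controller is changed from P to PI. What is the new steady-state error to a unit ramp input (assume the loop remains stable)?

The integrator raises the loop to type 2, so K_v → ∞ and e_ss to a ramp is zero.

0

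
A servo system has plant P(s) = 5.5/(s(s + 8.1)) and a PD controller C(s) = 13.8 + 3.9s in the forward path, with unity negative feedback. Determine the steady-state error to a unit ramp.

0.107

The loop has one pole at the origin (type 1). Velocity error constant K_v = lim_{s→0} s·C(s)P(s) = 13.8·5.5/8.1 = 9.37.
Steady-state error to a unit ramp: e_ss = 1/K_v = 0.107.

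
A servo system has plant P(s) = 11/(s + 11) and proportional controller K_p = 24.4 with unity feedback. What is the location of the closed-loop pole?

s = -279.4

Closed-loop transfer function: T(s) = K_p·P(s)/(1 + K_p·P(s)) = 268.4/(s + 11 + 268.4) = 268.4/(s + 279.4).
The closed-loop pole is at s = −279.4.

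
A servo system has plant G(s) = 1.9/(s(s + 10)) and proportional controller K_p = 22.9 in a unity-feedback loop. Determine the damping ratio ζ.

ζ = 0.758

The closed-loop denominator is s(s+10) + 22.9·1.9 = s² + 10s + 43.51.
Matching s² + 2ζω_n s + ω_n²: ω_n = √43.51 = 6.596 rad/s and 2ζω_n = 10, so ζ = 10/(2·6.596) = 0.758.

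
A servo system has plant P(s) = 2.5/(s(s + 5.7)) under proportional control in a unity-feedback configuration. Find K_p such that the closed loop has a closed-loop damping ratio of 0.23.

K_p = 61.4

Closed-loop characteristic equation: s² + 5.7s + K_p·2.5 = 0.
So ω_n = √(2.5K_p) and 2ζω_n = 5.7, giving ζ = 5.7/(2√(2.5K_p)).
Setting ζ = 0.23: √(2.5K_p) = 5.7/(2·0.23) = 12.39, so K_p = 153.5/2.5 = 61.4.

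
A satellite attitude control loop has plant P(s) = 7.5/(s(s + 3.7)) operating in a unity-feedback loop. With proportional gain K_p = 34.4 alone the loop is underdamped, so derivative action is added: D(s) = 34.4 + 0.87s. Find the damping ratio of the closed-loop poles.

ζ = 0.318

Forward path: (34.4 + 0.87s)·7.5/(s(s+3.7)). The closed-loop characteristic equation is s² + (3.7 + 7.5·0.87)s + 7.5·34.4 = 0.
That is s² + 10.23s + 258 = 0, so ω_n = 16.06 rad/s and ζ = 10.23/(2·16.06) = 0.3183.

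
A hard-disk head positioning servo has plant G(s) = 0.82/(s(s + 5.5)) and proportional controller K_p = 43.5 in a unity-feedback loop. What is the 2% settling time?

T_s ≈ 1.45 s

From 1 + K_pG(s) = 0: s² + 5.5s + 35.67 = 0 ⇒ ω_n = 5.972, ζ = 0.4604.
2% settling time T_s ≈ 4/(ζω_n) = 4/2.75 = 1.45 s.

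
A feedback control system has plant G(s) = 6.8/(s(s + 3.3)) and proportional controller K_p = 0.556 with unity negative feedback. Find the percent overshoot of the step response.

0.648%

Closed-loop characteristic equation: s² + 3.3s + 3.781 = 0, so ω_n = 1.944 rad/s and ζ = 3.3/(2·1.944) = 0.8486.
%OS = 100·exp(−πζ/√(1−ζ²)) = 100·exp(−π·0.8486/√0.2799) = 0.648%.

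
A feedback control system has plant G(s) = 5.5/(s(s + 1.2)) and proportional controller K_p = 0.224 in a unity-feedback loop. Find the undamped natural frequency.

1 + K_p·G(s) = 0 gives s² + 1.2s + 1.232 = 0.
Matching s² + 2ζω_n s + ω_n²: ω_n = √1.232 = 1.11 rad/s and 2ζω_n = 1.2, so ζ = 1.2/(2·1.11) = 0.541.

ω_n = 1.11 rad/s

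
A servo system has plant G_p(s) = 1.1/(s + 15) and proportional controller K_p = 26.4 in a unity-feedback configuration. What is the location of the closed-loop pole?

s = -44.04

Closed-loop transfer function: T(s) = K_p·G_p(s)/(1 + K_p·G_p(s)) = 29.04/(s + 15 + 29.04) = 29.04/(s + 44.04).
The closed-loop pole is at s = −44.04.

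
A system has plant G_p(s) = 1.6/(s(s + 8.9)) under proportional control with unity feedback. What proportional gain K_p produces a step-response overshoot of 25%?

K_p = 75.9

From %OS = 100·exp(−πζ/√(1−ζ²)) = 25%, ζ = −ln(0.25)/√(π²+ln²(0.25)) = 0.4037.
Characteristic equation s² + 8.9s + 1.6K_p = 0 gives ζ = 8.9/(2√(1.6K_p)).
Setting ζ = 0.4037: √(1.6K_p) = 8.9/(2·0.4037) = 11.02, so K_p = 121.5/1.6 = 75.9.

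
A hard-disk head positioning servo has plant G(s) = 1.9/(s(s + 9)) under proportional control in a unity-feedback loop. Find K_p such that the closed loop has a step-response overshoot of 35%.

From %OS = 100·exp(−πζ/√(1−ζ²)) = 35%, ζ = −ln(0.35)/√(π²+ln²(0.35)) = 0.3169.
Characteristic equation s² + 9s + 1.9K_p = 0 gives ζ = 9/(2√(1.9K_p)).
Setting ζ = 0.3169: √(1.9K_p) = 9/(2·0.3169) = 14.2, so K_p = 201.6/1.9 = 106.

K_p = 106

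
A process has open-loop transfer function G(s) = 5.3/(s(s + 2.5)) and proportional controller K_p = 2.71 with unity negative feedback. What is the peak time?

T_p = 0.878 s

The closed-loop denominator s² + 2.5s + 14.36 gives ω_n = √14.36 = 3.79 and ζ = 2.5/(2ω_n) = 0.3298.
Damped frequency ω_d = ω_n√(1−ζ²) = 3.578 rad/s, so peak time T_p = π/ω_d = 0.878 s.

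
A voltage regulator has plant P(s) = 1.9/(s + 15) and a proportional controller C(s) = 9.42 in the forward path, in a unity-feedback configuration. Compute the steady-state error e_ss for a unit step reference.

0.456

The loop is type 0. Static position error constant K_pos = C(0)·P(0) = 9.42·0.1267 = 1.193.
Steady-state error to a unit step: e_ss = 1/(1+K_pos) = 1/2.193 = 0.456.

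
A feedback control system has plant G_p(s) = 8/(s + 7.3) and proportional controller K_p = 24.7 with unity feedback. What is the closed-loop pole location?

s = -204.9

Closed-loop transfer function: T(s) = K_p·G_p(s)/(1 + K_p·G_p(s)) = 197.6/(s + 7.3 + 197.6) = 197.6/(s + 204.9).
The closed-loop pole is at s = −204.9.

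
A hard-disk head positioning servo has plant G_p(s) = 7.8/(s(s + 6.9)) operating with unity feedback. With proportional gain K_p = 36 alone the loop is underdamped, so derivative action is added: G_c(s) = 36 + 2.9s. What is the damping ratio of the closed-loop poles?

Forward path: (36 + 2.9s)·7.8/(s(s+6.9)). The closed-loop characteristic equation is s² + (6.9 + 7.8·2.9)s + 7.8·36 = 0.
That is s² + 29.52s + 280.8 = 0, so ω_n = 16.76 rad/s and ζ = 29.52/(2·16.76) = 0.8808.

ζ = 0.881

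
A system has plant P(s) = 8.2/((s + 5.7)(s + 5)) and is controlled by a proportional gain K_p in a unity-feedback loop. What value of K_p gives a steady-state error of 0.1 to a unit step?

K_p = 31.3

The loop is type 0, so e_ss(step) = 1/(1 + K_pos) with K_pos = K_p·P(0).
P(0) = 0.2877. Require 1/(1 + K_p·0.2877) = 0.1, so 1 + 0.2877·K_p = 10.
K_p = (10 − 1)/0.2877 = 31.3.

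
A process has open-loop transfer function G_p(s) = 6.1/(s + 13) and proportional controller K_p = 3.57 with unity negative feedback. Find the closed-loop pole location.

Closed-loop transfer function: T(s) = K_p·G_p(s)/(1 + K_p·G_p(s)) = 21.78/(s + 13 + 21.78) = 21.78/(s + 34.78).
The closed-loop pole is at s = −34.78.

s = -34.78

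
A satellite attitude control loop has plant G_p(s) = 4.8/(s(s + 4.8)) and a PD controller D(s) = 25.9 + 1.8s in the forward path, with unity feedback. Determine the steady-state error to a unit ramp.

The loop has one pole at the origin (type 1). Velocity error constant K_v = lim_{s→0} s·D(s)G_p(s) = 25.9·4.8/4.8 = 25.9.
Steady-state error to a unit ramp: e_ss = 1/K_v = 0.0386.

0.0386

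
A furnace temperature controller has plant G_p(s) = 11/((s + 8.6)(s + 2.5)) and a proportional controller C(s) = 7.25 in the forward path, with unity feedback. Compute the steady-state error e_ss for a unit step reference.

The loop is type 0. Static position error constant K_pos = C(0)·G_p(0) = 7.25·0.5116 = 3.709.
Steady-state error to a unit step: e_ss = 1/(1+K_pos) = 1/4.709 = 0.212.

0.212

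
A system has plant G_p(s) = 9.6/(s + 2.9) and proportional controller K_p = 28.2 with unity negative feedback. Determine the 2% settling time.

Closed-loop transfer function: T(s) = K_p·G_p(s)/(1 + K_p·G_p(s)) = 270.7/(s + 2.9 + 270.7) = 270.7/(s + 273.6).
Time constant τ = 1/273.6 = 0.003655 s, so the 2% settling time is about 4τ = 0.0146 s.

T_s ≈ 0.0146 s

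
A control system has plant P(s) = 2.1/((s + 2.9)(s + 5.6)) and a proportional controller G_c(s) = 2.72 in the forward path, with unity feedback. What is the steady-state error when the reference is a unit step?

0.74

The loop is type 0. Static position error constant K_pos = G_c(0)·P(0) = 2.72·0.1293 = 0.3517.
Steady-state error to a unit step: e_ss = 1/(1+K_pos) = 1/1.352 = 0.74.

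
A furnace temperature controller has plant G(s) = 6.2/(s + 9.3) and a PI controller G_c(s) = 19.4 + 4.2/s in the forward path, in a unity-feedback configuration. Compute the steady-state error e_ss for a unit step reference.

0

The open loop G_c(s)G(s) has a pole at the origin (type 1), so the static position error constant is infinite and e_ss = 1/(1+∞) = 0.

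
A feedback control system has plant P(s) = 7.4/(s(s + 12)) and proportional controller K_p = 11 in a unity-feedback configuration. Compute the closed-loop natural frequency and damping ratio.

1 + K_p·P(s) = 0 gives s² + 12s + 81.4 = 0.
Matching s² + 2ζω_n s + ω_n²: ω_n = √81.4 = 9.022 rad/s and 2ζω_n = 12, so ζ = 12/(2·9.022) = 0.665.

ω_n = 9.02 rad/s, ζ = 0.665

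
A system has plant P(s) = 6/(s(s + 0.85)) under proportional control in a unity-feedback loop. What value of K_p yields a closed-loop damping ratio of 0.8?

K_p = 0.047

Closed-loop characteristic equation: s² + 0.85s + K_p·6 = 0.
So ω_n = √(6K_p) and 2ζω_n = 0.85, giving ζ = 0.85/(2√(6K_p)).
Setting ζ = 0.8: √(6K_p) = 0.85/(2·0.8) = 0.5312, so K_p = 0.2822/6 = 0.047.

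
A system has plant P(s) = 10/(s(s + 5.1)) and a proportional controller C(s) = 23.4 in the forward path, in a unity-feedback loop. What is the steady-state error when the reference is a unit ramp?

The loop has one pole at the origin (type 1). Velocity error constant K_v = lim_{s→0} s·C(s)P(s) = 23.4·10/5.1 = 45.88.
Steady-state error to a unit ramp: e_ss = 1/K_v = 0.0218.

0.0218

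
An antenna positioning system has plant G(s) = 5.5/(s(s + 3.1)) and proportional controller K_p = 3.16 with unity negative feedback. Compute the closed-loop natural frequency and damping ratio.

ω_n = 4.17 rad/s, ζ = 0.372

1 + K_p·G(s) = 0 gives s² + 3.1s + 17.38 = 0.
So ω_n² = 17.38 ⇒ ω_n = 4.169 rad/s, and ζ = 3.1/(2ω_n) = 0.372.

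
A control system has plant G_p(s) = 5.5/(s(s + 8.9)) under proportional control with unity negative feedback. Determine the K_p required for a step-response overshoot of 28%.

From %OS = 100·exp(−πζ/√(1−ζ²)) = 28%, ζ = −ln(0.28)/√(π²+ln²(0.28)) = 0.3755.
Characteristic equation s² + 8.9s + 5.5K_p = 0 gives ζ = 8.9/(2√(5.5K_p)).
Setting ζ = 0.3755: √(5.5K_p) = 8.9/(2·0.3755) = 11.85, so K_p = 140.4/5.5 = 25.5.

K_p = 25.5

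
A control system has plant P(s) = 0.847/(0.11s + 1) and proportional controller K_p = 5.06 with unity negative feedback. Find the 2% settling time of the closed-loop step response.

T_s ≈ 0.0832 s

Closed loop: T(s) = K_p·P/(1+K_p·P) = 4.286/(0.11s + 1 + 4.286), with pole at s = −(1 + 4.286)/0.11 = −48.05.
τ = 1/48.05 = 0.02081 s, so 2% settling time ≈ 4τ = 0.0832 s.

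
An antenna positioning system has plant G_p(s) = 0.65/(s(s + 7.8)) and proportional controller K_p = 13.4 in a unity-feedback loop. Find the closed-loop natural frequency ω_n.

ω_n = 2.95 rad/s

With unity feedback the closed-loop characteristic equation is s² + 7.8s + 13.4·0.65 = s² + 7.8s + 8.71 = 0.
Matching s² + 2ζω_n s + ω_n²: ω_n = √8.71 = 2.951 rad/s and 2ζω_n = 7.8, so ζ = 7.8/(2·2.951) = 1.32.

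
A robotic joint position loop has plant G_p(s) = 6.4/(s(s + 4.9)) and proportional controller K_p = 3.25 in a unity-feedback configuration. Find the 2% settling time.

T_s ≈ 1.63 s

From 1 + K_pG_p(s) = 0: s² + 4.9s + 20.8 = 0 ⇒ ω_n = 4.561, ζ = 0.5372.
2% settling time T_s ≈ 4/(ζω_n) = 4/2.45 = 1.63 s.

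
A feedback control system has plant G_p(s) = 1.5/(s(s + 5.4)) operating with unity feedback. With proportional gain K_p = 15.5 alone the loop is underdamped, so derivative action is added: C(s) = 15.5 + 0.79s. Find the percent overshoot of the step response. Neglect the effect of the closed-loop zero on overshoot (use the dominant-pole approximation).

Forward path: (15.5 + 0.79s)·1.5/(s(s+5.4)). The closed-loop characteristic equation is s² + (5.4 + 1.5·0.79)s + 1.5·15.5 = 0.
That is s² + 6.585s + 23.25 = 0, so ω_n = 4.822 rad/s and ζ = 6.585/(2·4.822) = 0.6828.
%OS = 100·exp(−πζ/√(1−ζ²)) = 5.31%.

5.31%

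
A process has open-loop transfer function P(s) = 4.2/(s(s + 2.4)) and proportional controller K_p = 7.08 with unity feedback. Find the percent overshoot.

From 1 + K_pP(s) = 0: s² + 2.4s + 29.74 = 0 ⇒ ω_n = 5.453, ζ = 0.2201.
%OS = 100·exp(−πζ/√(1−ζ²)) = 100·exp(−π·0.2201/√0.9516) = 49.2%.

49.2%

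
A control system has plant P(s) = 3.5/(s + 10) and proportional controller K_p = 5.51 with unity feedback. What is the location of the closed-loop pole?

s = -29.29

Closed-loop transfer function: T(s) = K_p·P(s)/(1 + K_p·P(s)) = 19.29/(s + 10 + 19.29) = 19.29/(s + 29.29).
The closed-loop pole is at s = −29.29.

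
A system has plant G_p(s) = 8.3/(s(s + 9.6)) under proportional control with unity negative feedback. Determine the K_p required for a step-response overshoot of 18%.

K_p = 12.1

From %OS = 100·exp(−πζ/√(1−ζ²)) = 18%, ζ = −ln(0.18)/√(π²+ln²(0.18)) = 0.4791.
Characteristic equation s² + 9.6s + 8.3K_p = 0 gives ζ = 9.6/(2√(8.3K_p)).
Setting ζ = 0.4791: √(8.3K_p) = 9.6/(2·0.4791) = 10.02, so K_p = 100.4/8.3 = 12.1.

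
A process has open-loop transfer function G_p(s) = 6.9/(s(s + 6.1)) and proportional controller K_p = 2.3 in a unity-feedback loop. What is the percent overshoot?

From 1 + K_pG_p(s) = 0: s² + 6.1s + 15.87 = 0 ⇒ ω_n = 3.984, ζ = 0.7656.
%OS = 100·exp(−πζ/√(1−ζ²)) = 100·exp(−π·0.7656/√0.4138) = 2.38%.

2.38%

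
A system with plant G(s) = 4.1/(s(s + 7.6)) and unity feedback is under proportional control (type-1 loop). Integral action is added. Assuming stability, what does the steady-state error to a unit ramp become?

0

The integrator raises the loop to type 2, so K_v → ∞ and e_ss to a ramp is zero.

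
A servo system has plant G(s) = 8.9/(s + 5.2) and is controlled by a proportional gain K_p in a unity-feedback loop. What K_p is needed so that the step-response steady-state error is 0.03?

Steady-state error for a unit step on this type-0 loop is 1/(1 + K_p·G(0)).
G(0) = 1.712. Require 1/(1 + K_p·1.712) = 0.03, so 1 + 1.712·K_p = 33.33.
K_p = (33.33 − 1)/1.712 = 18.9.

K_p = 18.9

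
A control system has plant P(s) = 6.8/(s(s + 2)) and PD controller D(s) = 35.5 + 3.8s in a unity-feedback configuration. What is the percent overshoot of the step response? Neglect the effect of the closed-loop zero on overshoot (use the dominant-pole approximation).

0.177%

Forward path: (35.5 + 3.8s)·6.8/(s(s+2)). The closed-loop characteristic equation is s² + (2 + 6.8·3.8)s + 6.8·35.5 = 0.
That is s² + 27.84s + 241.4 = 0, so ω_n = 15.54 rad/s and ζ = 27.84/(2·15.54) = 0.8959.
%OS = 100·exp(−πζ/√(1−ζ²)) = 0.177%.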